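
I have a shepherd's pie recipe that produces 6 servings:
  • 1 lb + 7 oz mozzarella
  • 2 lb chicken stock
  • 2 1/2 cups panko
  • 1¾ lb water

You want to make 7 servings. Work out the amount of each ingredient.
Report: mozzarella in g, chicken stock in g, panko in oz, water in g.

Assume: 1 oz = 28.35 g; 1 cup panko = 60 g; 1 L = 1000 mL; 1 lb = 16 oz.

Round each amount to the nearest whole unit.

mozzarella: 761 g; chicken stock: 1058 g; panko: 6 oz; water: 926 g

Scaling factor: 7/6.
mozzarella: (1 lb + 7 oz = 1.4375 lb) × 7/6 × 16 oz/lb × 28.35 g/oz ≈ 761 g
chicken stock: 2 lb × 7/6 × 16 oz/lb × 28.35 g/oz ≈ 1058 g
panko: 2.5 cup × 7/6 × 60 g/cup ÷ 28.35 g/oz ≈ 6 oz
water: 1.75 lb × 7/6 × 16 oz/lb × 28.35 g/oz ≈ 926 g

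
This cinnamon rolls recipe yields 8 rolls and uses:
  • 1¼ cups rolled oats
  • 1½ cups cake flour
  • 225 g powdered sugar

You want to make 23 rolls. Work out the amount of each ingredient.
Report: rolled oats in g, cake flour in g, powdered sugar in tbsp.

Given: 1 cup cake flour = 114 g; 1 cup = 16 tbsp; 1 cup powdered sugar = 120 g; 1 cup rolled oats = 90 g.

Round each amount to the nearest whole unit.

rolled oats: 323 g; cake flour: 492 g; powdered sugar: 86 tbsp

Scaling factor: 23/8 = 2.875.
rolled oats: 1.25 cup × 23/8 × 90 g/cup ≈ 323 g
cake flour: 1.5 cup × 23/8 × 114 g/cup ≈ 492 g
powdered sugar: 225 g × 23/8 ÷ 120 g/cup × 16 tbsp/cup ≈ 86 tbsp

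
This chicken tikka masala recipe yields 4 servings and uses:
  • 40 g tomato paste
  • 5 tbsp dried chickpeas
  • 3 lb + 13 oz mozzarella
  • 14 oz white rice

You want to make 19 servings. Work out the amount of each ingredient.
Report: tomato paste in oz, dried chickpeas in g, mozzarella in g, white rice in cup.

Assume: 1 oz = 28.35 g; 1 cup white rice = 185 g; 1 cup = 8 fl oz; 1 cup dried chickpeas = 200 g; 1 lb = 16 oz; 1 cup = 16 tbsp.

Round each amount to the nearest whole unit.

tomato paste: 7 oz; dried chickpeas: 297 g; mozzarella: 8214 g; white rice: 10 cup

Scaling factor: 19/4 = 4.75.
tomato paste: 40 g × 19/4 ÷ 28.35 g/oz ≈ 7 oz
dried chickpeas: 5 tbsp × 19/4 ÷ 16 tbsp/cup × 200 g/cup ≈ 297 g
mozzarella: (3 lb + 13 oz = 3.8125 lb) × 19/4 × 16 oz/lb × 28.35 g/oz ≈ 8214 g
white rice: 14 oz × 19/4 × 28.35 g/oz ÷ 185 g/cup ≈ 10 cup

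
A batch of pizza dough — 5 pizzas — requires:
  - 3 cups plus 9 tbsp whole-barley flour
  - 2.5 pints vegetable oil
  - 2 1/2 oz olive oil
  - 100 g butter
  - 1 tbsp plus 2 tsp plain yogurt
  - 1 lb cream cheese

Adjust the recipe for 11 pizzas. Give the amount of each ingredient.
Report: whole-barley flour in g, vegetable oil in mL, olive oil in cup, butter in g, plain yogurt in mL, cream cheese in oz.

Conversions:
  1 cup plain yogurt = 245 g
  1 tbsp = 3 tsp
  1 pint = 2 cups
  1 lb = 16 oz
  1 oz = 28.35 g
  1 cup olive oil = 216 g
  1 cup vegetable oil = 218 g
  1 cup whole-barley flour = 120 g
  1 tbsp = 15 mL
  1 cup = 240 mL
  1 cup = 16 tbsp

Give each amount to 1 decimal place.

Scaling factor: 11/5 = 2.2.
whole-barley flour: (3 cup + 9 tbsp = 3.5625 cup) × 11/5 × 120 g/cup = 940.5 g
vegetable oil: 2.5 pint × 11/5 × 2 cup/pint × 240 mL/cup = 2640.0 mL
olive oil: 2.5 oz × 11/5 × 28.35 g/oz ÷ 216 g/cup ≈ 0.7 cup
butter: 100 g × 11/5 = 220.0 g
plain yogurt: (1 tbsp + 2 tsp = 5/3 tbsp) × 11/5 × 15 mL/tbsp = 55.0 mL
cream cheese: 1 lb × 11/5 × 16 oz/lb = 35.2 oz

whole-barley flour: 940.5 g; vegetable oil: 2640.0 mL; olive oil: 0.7 cup; butter: 220.0 g; plain yogurt: 55.0 mL; cream cheese: 35.2 oz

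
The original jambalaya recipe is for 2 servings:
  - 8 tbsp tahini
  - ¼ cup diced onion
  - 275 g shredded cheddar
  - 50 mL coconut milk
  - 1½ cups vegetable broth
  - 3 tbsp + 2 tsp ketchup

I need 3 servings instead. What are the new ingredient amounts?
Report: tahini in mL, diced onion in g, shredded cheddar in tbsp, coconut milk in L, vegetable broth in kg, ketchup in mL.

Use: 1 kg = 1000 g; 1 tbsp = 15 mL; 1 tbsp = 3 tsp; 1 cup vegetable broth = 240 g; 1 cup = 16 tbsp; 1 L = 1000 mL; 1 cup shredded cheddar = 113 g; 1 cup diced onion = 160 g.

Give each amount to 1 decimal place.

tahini: 180.0 mL; diced onion: 60.0 g; shredded cheddar: 58.4 tbsp; coconut milk: 0.1 L; vegetable broth: 0.5 kg; ketchup: 82.5 mL

Scaling factor: 3/2 = 1.5.
tahini: 8 tbsp × 3/2 × 15 mL/tbsp = 180.0 mL
diced onion: 0.25 cup × 3/2 × 160 g/cup = 60.0 g
shredded cheddar: 275 g × 3/2 ÷ 113 g/cup × 16 tbsp/cup ≈ 58.4 tbsp
coconut milk: 50 mL × 3/2 ÷ 1000 mL/L ≈ 0.1 L
vegetable broth: 1.5 cup × 3/2 × 240 g/cup ÷ 1000 g/kg ≈ 0.5 kg
ketchup: (3 tbsp + 2 tsp = 11/3 tbsp) × 3/2 × 15 mL/tbsp = 82.5 mL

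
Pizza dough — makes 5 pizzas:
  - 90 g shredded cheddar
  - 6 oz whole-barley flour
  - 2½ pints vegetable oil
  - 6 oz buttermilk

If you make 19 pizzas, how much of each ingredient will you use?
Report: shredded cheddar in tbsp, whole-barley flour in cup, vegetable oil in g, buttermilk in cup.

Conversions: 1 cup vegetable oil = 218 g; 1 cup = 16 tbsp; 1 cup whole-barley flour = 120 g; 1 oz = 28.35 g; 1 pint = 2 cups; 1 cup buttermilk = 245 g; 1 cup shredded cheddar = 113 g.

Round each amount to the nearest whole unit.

Scaling factor: 19/5 = 3.8.
shredded cheddar: 90 g × 19/5 ÷ 113 g/cup × 16 tbsp/cup ≈ 48 tbsp
whole-barley flour: 6 oz × 19/5 × 28.35 g/oz ÷ 120 g/cup ≈ 5 cup
vegetable oil: 2.5 pint × 19/5 × 2 cup/pint × 218 g/cup = 4142 g
buttermilk: 6 oz × 19/5 × 28.35 g/oz ÷ 245 g/cup ≈ 3 cup

shredded cheddar: 48 tbsp; whole-barley flour: 5 cup; vegetable oil: 4142 g; buttermilk: 3 cup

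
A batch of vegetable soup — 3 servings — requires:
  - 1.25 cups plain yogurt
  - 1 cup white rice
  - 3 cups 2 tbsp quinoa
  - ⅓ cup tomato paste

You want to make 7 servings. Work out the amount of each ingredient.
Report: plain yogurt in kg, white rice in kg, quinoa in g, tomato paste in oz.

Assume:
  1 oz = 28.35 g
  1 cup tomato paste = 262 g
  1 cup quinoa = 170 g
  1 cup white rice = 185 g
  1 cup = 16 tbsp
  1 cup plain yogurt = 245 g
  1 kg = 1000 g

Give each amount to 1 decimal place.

plain yogurt: 0.7 kg; white rice: 0.4 kg; quinoa: 1239.6 g; tomato paste: 7.2 oz

Scaling factor: 7/3.
plain yogurt: 1.25 cup × 7/3 × 245 g/cup ÷ 1000 g/kg ≈ 0.7 kg
white rice: 1 cup × 7/3 × 185 g/cup ÷ 1000 g/kg ≈ 0.4 kg
quinoa: (3 cup + 2 tbsp = 3.125 cup) × 7/3 × 170 g/cup ≈ 1239.6 g
tomato paste: 1/3 cup × 7/3 × 262 g/cup ÷ 28.35 g/oz ≈ 7.2 oz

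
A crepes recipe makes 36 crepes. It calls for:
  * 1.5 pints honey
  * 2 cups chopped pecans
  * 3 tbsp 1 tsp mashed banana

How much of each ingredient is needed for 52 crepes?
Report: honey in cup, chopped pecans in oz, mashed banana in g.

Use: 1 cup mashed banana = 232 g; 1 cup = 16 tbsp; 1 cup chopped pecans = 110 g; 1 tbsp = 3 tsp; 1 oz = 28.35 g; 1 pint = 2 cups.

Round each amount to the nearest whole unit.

honey: 4 cup; chopped pecans: 11 oz; mashed banana: 70 g

Scaling factor: 52/36 = 13/9.
honey: 1.5 pint × 13/9 × 2 cup/pint ≈ 4 cup
chopped pecans: 2 cup × 13/9 × 110 g/cup ÷ 28.35 g/oz ≈ 11 oz
mashed banana: (3 tbsp + 1 tsp = 10/3 tbsp) × 13/9 ÷ 16 tbsp/cup × 232 g/cup ≈ 70 g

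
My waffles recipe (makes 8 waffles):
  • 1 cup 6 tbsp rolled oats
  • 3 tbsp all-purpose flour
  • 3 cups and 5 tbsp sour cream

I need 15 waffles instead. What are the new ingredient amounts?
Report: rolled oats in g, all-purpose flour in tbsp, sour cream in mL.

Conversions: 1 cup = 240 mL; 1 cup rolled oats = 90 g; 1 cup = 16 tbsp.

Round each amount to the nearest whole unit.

rolled oats: 232 g; all-purpose flour: 6 tbsp; sour cream: 1491 mL

Scaling factor: 15/8 = 1.875.
rolled oats: (1 cup + 6 tbsp = 1.375 cup) × 15/8 × 90 g/cup ≈ 232 g
all-purpose flour: 3 tbsp × 15/8 ≈ 6 tbsp
sour cream: (3 cup + 5 tbsp = 3.3125 cup) × 15/8 × 240 mL/cup ≈ 1491 mL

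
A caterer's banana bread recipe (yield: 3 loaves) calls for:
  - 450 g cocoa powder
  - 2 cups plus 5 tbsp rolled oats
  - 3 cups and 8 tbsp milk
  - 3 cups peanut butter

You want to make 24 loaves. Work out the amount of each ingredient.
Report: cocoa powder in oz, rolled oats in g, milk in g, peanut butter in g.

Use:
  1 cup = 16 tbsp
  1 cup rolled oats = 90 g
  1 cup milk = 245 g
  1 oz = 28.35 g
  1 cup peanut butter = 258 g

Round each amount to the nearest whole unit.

Scaling factor: 24/3 = 8.
cocoa powder: 450 g × 8 ÷ 28.35 g/oz ≈ 127 oz
rolled oats: (2 cup + 5 tbsp = 2.3125 cup) × 8 × 90 g/cup = 1665 g
milk: (3 cup + 8 tbsp = 3.5 cup) × 8 × 245 g/cup = 6860 g
peanut butter: 3 cup × 8 × 258 g/cup = 6192 g

cocoa powder: 127 oz; rolled oats: 1665 g; milk: 6860 g; peanut butter: 6192 g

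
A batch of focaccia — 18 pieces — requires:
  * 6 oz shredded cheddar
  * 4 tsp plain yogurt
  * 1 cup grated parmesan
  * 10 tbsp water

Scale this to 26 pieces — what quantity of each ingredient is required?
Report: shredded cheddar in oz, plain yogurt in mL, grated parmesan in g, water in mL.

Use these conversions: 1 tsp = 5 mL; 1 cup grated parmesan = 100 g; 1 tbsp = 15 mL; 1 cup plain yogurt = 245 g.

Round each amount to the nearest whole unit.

Scaling factor: 26/18 = 13/9.
shredded cheddar: 6 oz × 13/9 ≈ 9 oz
plain yogurt: 4 tsp × 13/9 × 5 mL/tsp ≈ 29 mL
grated parmesan: 1 cup × 13/9 × 100 g/cup ≈ 144 g
water: 10 tbsp × 13/9 × 15 mL/tbsp ≈ 217 mL

shredded cheddar: 9 oz; plain yogurt: 29 mL; grated parmesan: 144 g; water: 217 mL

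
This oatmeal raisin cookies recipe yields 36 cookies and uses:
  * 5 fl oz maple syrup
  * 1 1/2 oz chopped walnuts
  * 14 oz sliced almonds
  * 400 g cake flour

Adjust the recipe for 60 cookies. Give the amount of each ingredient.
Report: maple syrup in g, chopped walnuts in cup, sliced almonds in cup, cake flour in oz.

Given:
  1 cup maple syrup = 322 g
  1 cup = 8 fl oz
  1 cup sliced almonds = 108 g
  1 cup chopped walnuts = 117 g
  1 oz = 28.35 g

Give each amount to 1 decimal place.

Scaling factor: 60/36 = 5/3.
maple syrup: 5 fl oz × 5/3 ÷ 8 fl oz/cup × 322 g/cup ≈ 335.4 g
chopped walnuts: 1.5 oz × 5/3 × 28.35 g/oz ÷ 117 g/cup ≈ 0.6 cup
sliced almonds: 14 oz × 5/3 × 28.35 g/oz ÷ 108 g/cup ≈ 6.1 cup
cake flour: 400 g × 5/3 ÷ 28.35 g/oz ≈ 23.5 oz

maple syrup: 335.4 g; chopped walnuts: 0.6 cup; sliced almonds: 6.1 cup; cake flour: 23.5 oz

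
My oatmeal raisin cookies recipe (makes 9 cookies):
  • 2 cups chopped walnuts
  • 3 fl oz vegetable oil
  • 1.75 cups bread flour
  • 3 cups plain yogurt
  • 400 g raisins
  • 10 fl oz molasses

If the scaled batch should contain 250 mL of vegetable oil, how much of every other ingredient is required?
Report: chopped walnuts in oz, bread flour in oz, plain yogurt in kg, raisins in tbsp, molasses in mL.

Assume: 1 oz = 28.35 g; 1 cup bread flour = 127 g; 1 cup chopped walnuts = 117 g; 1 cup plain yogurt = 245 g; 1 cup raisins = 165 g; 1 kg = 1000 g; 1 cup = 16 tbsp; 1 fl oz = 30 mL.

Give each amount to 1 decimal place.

The original recipe has 90 mL of vegetable oil, so the scaling factor is 250 ÷ 90 = 25/9.
chopped walnuts: 2 cup × 25/9 × 117 g/cup ÷ 28.35 g/oz ≈ 22.9 oz
bread flour: 1.75 cup × 25/9 × 127 g/cup ÷ 28.35 g/oz ≈ 21.8 oz
plain yogurt: 3 cup × 25/9 × 245 g/cup ÷ 1000 g/kg ≈ 2.0 kg
raisins: 400 g × 25/9 ÷ 165 g/cup × 16 tbsp/cup ≈ 107.7 tbsp
molasses: 10 fl oz × 25/9 × 30 mL/fl oz ≈ 833.3 mL

chopped walnuts: 22.9 oz; bread flour: 21.8 oz; plain yogurt: 2.0 kg; raisins: 107.7 tbsp; molasses: 833.3 mL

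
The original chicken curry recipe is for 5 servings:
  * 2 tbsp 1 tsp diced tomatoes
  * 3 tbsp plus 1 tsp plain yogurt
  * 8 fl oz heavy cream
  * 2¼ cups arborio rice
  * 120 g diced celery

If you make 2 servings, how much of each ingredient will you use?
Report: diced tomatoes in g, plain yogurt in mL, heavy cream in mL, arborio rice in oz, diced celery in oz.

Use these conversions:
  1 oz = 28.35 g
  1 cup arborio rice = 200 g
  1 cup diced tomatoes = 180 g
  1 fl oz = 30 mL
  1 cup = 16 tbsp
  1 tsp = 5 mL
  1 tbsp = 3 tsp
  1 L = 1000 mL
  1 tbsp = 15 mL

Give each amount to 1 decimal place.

Scaling factor: 2/5 = 0.4.
diced tomatoes: (2 tbsp + 1 tsp = 7/3 tbsp) × 2/5 ÷ 16 tbsp/cup × 180 g/cup = 10.5 g
plain yogurt: (3 tbsp + 1 tsp = 10/3 tbsp) × 2/5 × 15 mL/tbsp = 20.0 mL
heavy cream: 8 fl oz × 2/5 × 30 mL/fl oz = 96.0 mL
arborio rice: 2.25 cup × 2/5 × 200 g/cup ÷ 28.35 g/oz ≈ 6.3 oz
diced celery: 120 g × 2/5 ÷ 28.35 g/oz ≈ 1.7 oz

diced tomatoes: 10.5 g; plain yogurt: 20.0 mL; heavy cream: 96.0 mL; arborio rice: 6.3 oz; diced celery: 1.7 oz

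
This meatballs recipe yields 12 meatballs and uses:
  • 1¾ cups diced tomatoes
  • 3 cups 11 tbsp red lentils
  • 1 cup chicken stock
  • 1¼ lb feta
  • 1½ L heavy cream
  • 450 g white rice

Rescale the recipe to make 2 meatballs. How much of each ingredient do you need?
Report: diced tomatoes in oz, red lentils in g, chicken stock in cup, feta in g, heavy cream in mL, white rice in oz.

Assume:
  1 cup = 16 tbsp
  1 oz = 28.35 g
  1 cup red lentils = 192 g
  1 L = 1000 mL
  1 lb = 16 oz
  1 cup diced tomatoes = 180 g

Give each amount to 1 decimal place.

diced tomatoes: 1.9 oz; red lentils: 118.0 g; chicken stock: 0.2 cup; feta: 94.5 g; heavy cream: 250.0 mL; white rice: 2.6 oz

Scaling factor: 2/12 = 1/6.
diced tomatoes: 1.75 cup × 1/6 × 180 g/cup ÷ 28.35 g/oz ≈ 1.9 oz
red lentils: (3 cup + 11 tbsp = 3.6875 cup) × 1/6 × 192 g/cup = 118.0 g
chicken stock: 1 cup × 1/6 ≈ 0.2 cup
feta: 1.25 lb × 1/6 × 16 oz/lb × 28.35 g/oz = 94.5 g
heavy cream: 1.5 L × 1/6 × 1000 mL/L = 250.0 mL
white rice: 450 g × 1/6 ÷ 28.35 g/oz ≈ 2.6 oz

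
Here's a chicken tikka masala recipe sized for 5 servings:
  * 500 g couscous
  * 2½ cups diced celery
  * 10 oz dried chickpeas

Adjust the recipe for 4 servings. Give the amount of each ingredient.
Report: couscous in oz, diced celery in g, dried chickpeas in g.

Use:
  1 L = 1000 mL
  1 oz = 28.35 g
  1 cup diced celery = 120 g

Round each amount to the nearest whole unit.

Scaling factor: 4/5 = 0.8.
couscous: 500 g × 4/5 ÷ 28.35 g/oz ≈ 14 oz
diced celery: 2.5 cup × 4/5 × 120 g/cup = 240 g
dried chickpeas: 10 oz × 4/5 × 28.35 g/oz ≈ 227 g

couscous: 14 oz; diced celery: 240 g; dried chickpeas: 227 g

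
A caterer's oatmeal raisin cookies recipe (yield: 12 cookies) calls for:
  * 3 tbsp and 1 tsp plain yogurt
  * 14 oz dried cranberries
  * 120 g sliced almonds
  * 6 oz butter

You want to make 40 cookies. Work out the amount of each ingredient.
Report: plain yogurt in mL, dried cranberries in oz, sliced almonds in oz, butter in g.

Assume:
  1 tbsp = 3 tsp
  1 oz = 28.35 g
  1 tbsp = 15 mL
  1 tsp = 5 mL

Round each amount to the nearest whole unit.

plain yogurt: 167 mL; dried cranberries: 47 oz; sliced almonds: 14 oz; butter: 567 g

Scaling factor: 40/12 = 10/3.
plain yogurt: (3 tbsp + 1 tsp = 10/3 tbsp) × 10/3 × 15 mL/tbsp ≈ 167 mL
dried cranberries: 14 oz × 10/3 ≈ 47 oz
sliced almonds: 120 g × 10/3 ÷ 28.35 g/oz ≈ 14 oz
butter: 6 oz × 10/3 × 28.35 g/oz = 567 g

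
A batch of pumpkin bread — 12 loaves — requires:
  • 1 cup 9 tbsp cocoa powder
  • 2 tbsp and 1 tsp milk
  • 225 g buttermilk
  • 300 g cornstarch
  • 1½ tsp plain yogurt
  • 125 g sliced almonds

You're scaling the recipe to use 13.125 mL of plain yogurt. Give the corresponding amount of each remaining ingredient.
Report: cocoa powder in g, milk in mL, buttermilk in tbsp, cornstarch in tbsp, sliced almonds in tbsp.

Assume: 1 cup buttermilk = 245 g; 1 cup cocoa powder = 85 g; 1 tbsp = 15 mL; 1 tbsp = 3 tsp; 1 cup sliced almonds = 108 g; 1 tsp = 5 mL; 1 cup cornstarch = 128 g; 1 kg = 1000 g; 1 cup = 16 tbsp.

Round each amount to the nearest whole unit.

cocoa powder: 232 g; milk: 61 mL; buttermilk: 26 tbsp; cornstarch: 66 tbsp; sliced almonds: 32 tbsp

The original recipe has 7.5 mL of plain yogurt, so the scaling factor is 13.125 ÷ 7.5 = 7/4 = 1.75.
cocoa powder: (1 cup + 9 tbsp = 1.5625 cup) × 7/4 × 85 g/cup ≈ 232 g
milk: (2 tbsp + 1 tsp = 7/3 tbsp) × 7/4 × 15 mL/tbsp ≈ 61 mL
buttermilk: 225 g × 7/4 ÷ 245 g/cup × 16 tbsp/cup ≈ 26 tbsp
cornstarch: 300 g × 7/4 ÷ 128 g/cup × 16 tbsp/cup ≈ 66 tbsp
sliced almonds: 125 g × 7/4 ÷ 108 g/cup × 16 tbsp/cup ≈ 32 tbsp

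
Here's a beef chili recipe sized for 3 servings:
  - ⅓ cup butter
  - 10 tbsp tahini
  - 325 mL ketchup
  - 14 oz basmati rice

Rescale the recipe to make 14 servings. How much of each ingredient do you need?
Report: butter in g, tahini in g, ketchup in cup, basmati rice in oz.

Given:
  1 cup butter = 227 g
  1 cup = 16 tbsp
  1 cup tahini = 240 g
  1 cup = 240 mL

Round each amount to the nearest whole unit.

Scaling factor: 14/3.
butter: 1/3 cup × 14/3 × 227 g/cup ≈ 353 g
tahini: 10 tbsp × 14/3 ÷ 16 tbsp/cup × 240 g/cup = 700 g
ketchup: 325 mL × 14/3 ÷ 240 mL/cup ≈ 6 cup
basmati rice: 14 oz × 14/3 ≈ 65 oz

butter: 353 g; tahini: 700 g; ketchup: 6 cup; basmati rice: 65 oz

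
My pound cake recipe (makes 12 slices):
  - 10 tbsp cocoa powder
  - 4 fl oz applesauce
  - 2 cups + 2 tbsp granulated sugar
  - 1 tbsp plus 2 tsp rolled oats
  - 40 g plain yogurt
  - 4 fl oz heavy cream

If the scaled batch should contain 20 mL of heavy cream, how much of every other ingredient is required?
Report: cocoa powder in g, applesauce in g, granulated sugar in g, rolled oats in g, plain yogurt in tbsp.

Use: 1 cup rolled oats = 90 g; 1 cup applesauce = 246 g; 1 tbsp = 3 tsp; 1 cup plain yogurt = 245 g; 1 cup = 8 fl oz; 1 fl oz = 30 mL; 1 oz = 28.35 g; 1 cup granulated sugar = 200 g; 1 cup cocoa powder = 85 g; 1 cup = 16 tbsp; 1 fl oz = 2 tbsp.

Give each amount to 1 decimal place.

cocoa powder: 8.9 g; applesauce: 20.5 g; granulated sugar: 70.8 g; rolled oats: 1.6 g; plain yogurt: 0.4 tbsp

The original recipe has 120 mL of heavy cream, so the scaling factor is 20 ÷ 120 = 1/6.
cocoa powder: 10 tbsp × 1/6 ÷ 16 tbsp/cup × 85 g/cup ≈ 8.9 g
applesauce: 4 fl oz × 1/6 ÷ 8 fl oz/cup × 246 g/cup = 20.5 g
granulated sugar: (2 cup + 2 tbsp = 2.125 cup) × 1/6 × 200 g/cup ≈ 70.8 g
rolled oats: (1 tbsp + 2 tsp = 5/3 tbsp) × 1/6 ÷ 16 tbsp/cup × 90 g/cup ≈ 1.6 g
plain yogurt: 40 g × 1/6 ÷ 245 g/cup × 16 tbsp/cup ≈ 0.4 tbsp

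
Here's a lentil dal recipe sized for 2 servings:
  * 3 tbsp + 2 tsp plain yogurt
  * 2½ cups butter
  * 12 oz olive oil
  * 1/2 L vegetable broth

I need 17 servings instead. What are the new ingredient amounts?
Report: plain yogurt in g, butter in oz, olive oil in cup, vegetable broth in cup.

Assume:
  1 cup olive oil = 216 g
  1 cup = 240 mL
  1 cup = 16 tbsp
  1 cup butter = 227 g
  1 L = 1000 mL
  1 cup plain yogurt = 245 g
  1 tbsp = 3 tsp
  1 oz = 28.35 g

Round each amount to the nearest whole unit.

plain yogurt: 477 g; butter: 170 oz; olive oil: 13 cup; vegetable broth: 18 cup

Scaling factor: 17/2 = 8.5.
plain yogurt: (3 tbsp + 2 tsp = 11/3 tbsp) × 17/2 ÷ 16 tbsp/cup × 245 g/cup ≈ 477 g
butter: 2.5 cup × 17/2 × 227 g/cup ÷ 28.35 g/oz ≈ 170 oz
olive oil: 12 oz × 17/2 × 28.35 g/oz ÷ 216 g/cup ≈ 13 cup
vegetable broth: 0.5 L × 17/2 × 1000 mL/L ÷ 240 mL/cup ≈ 18 cup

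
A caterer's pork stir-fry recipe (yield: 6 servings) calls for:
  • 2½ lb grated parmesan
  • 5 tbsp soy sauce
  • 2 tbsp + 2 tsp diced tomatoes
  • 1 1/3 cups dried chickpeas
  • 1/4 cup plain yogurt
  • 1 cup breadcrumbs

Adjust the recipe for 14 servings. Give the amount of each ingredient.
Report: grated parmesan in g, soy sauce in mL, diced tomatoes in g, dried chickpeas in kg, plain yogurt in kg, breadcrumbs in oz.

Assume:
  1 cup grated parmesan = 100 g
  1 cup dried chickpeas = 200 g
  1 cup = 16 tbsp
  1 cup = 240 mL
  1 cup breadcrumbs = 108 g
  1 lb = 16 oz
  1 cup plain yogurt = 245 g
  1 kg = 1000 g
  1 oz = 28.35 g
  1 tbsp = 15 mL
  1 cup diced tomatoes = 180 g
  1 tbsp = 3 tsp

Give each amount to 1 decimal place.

grated parmesan: 2646.0 g; soy sauce: 175.0 mL; diced tomatoes: 70.0 g; dried chickpeas: 0.6 kg; plain yogurt: 0.1 kg; breadcrumbs: 8.9 oz

Scaling factor: 14/6 = 7/3.
grated parmesan: 2.5 lb × 7/3 × 16 oz/lb × 28.35 g/oz = 2646.0 g
soy sauce: 5 tbsp × 7/3 × 15 mL/tbsp = 175.0 mL
diced tomatoes: (2 tbsp + 2 tsp = 8/3 tbsp) × 7/3 ÷ 16 tbsp/cup × 180 g/cup = 70.0 g
dried chickpeas: 4/3 cup × 7/3 × 200 g/cup ÷ 1000 g/kg ≈ 0.6 kg
plain yogurt: 0.25 cup × 7/3 × 245 g/cup ÷ 1000 g/kg ≈ 0.1 kg
breadcrumbs: 1 cup × 7/3 × 108 g/cup ÷ 28.35 g/oz ≈ 8.9 oz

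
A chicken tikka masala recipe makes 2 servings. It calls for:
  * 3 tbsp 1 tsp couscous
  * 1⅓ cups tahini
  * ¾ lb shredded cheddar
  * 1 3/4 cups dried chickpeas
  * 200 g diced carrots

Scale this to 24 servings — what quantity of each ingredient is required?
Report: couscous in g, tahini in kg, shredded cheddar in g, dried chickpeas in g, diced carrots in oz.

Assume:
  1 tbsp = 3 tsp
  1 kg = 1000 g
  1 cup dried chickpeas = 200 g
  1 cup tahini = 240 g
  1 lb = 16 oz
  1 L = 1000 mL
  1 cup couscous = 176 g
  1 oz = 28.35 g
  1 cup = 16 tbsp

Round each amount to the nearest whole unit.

Scaling factor: 24/2 = 12.
couscous: (3 tbsp + 1 tsp = 10/3 tbsp) × 12 ÷ 16 tbsp/cup × 176 g/cup = 440 g
tahini: 4/3 cup × 12 × 240 g/cup ÷ 1000 g/kg ≈ 4 kg
shredded cheddar: 0.75 lb × 12 × 16 oz/lb × 28.35 g/oz ≈ 4082 g
dried chickpeas: 1.75 cup × 12 × 200 g/cup = 4200 g
diced carrots: 200 g × 12 ÷ 28.35 g/oz ≈ 85 oz

couscous: 440 g; tahini: 4 kg; shredded cheddar: 4082 g; dried chickpeas: 4200 g; diced carrots: 85 oz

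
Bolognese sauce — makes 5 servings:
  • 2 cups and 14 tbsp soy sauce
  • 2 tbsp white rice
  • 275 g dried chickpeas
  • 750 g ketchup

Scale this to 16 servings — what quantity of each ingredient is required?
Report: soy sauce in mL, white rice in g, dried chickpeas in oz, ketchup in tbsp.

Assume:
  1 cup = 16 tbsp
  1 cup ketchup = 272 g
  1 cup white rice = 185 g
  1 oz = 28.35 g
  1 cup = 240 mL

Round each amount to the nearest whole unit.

soy sauce: 2208 mL; white rice: 74 g; dried chickpeas: 31 oz; ketchup: 141 tbsp

Scaling factor: 16/5 = 3.2.
soy sauce: (2 cup + 14 tbsp = 2.875 cup) × 16/5 × 240 mL/cup = 2208 mL
white rice: 2 tbsp × 16/5 ÷ 16 tbsp/cup × 185 g/cup = 74 g
dried chickpeas: 275 g × 16/5 ÷ 28.35 g/oz ≈ 31 oz
ketchup: 750 g × 16/5 ÷ 272 g/cup × 16 tbsp/cup ≈ 141 tbsp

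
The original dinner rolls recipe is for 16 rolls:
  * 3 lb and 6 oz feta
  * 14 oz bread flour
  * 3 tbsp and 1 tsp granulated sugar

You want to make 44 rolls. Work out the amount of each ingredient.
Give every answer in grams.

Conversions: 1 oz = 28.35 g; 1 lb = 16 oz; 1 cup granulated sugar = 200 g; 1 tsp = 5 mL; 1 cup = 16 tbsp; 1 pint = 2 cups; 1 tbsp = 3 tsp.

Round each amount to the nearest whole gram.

Scaling factor: 44/16 = 11/4 = 2.75.
feta: (3 lb + 6 oz = 3.375 lb) × 11/4 × 16 oz/lb × 28.35 g/oz ≈ 4210 g
bread flour: 14 oz × 11/4 × 28.35 g/oz ≈ 1091 g
granulated sugar: (3 tbsp + 1 tsp = 10/3 tbsp) × 11/4 ÷ 16 tbsp/cup × 200 g/cup ≈ 115 g

feta: 4210 g; bread flour: 1091 g; granulated sugar: 115 g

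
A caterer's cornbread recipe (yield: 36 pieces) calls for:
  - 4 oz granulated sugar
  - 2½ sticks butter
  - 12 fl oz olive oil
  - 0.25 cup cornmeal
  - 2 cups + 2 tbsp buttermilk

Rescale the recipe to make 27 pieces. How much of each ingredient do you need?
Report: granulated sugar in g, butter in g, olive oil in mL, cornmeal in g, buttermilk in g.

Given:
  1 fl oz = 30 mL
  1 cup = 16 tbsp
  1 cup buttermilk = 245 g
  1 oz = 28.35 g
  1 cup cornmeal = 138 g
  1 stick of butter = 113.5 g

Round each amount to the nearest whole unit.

granulated sugar: 85 g; butter: 213 g; olive oil: 270 mL; cornmeal: 26 g; buttermilk: 390 g

Scaling factor: 27/36 = 3/4 = 0.75.
granulated sugar: 4 oz × 3/4 × 28.35 g/oz ≈ 85 g
butter: 2.5 stick × 3/4 × 113.5 g/stick ≈ 213 g
olive oil: 12 fl oz × 3/4 × 30 mL/fl oz = 270 mL
cornmeal: 0.25 cup × 3/4 × 138 g/cup ≈ 26 g
buttermilk: (2 cup + 2 tbsp = 2.125 cup) × 3/4 × 245 g/cup ≈ 390 g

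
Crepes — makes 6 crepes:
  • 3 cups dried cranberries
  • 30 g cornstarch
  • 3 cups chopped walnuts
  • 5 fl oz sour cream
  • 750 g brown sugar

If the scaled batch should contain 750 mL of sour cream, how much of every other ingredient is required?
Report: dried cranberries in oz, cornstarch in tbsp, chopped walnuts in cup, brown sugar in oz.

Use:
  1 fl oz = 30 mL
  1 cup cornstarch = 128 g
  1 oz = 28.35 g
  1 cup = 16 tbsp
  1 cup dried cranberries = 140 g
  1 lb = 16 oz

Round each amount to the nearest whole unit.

The original recipe has 150 mL of sour cream, so the scaling factor is 750 ÷ 150 = 5.
dried cranberries: 3 cup × 5 × 140 g/cup ÷ 28.35 g/oz ≈ 74 oz
cornstarch: 30 g × 5 ÷ 128 g/cup × 16 tbsp/cup ≈ 19 tbsp
chopped walnuts: 3 cup × 5 = 15 cup
brown sugar: 750 g × 5 ÷ 28.35 g/oz ≈ 132 oz

dried cranberries: 74 oz; cornstarch: 19 tbsp; chopped walnuts: 15 cup; brown sugar: 132 oz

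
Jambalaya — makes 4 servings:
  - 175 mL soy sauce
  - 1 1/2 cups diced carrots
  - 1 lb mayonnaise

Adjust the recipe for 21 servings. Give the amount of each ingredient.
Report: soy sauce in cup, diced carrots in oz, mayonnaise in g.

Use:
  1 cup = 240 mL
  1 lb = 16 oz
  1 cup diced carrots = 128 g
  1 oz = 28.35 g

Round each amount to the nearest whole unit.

soy sauce: 4 cup; diced carrots: 36 oz; mayonnaise: 2381 g

Scaling factor: 21/4 = 5.25.
soy sauce: 175 mL × 21/4 ÷ 240 mL/cup ≈ 4 cup
diced carrots: 1.5 cup × 21/4 × 128 g/cup ÷ 28.35 g/oz ≈ 36 oz
mayonnaise: 1 lb × 21/4 × 16 oz/lb × 28.35 g/oz ≈ 2381 g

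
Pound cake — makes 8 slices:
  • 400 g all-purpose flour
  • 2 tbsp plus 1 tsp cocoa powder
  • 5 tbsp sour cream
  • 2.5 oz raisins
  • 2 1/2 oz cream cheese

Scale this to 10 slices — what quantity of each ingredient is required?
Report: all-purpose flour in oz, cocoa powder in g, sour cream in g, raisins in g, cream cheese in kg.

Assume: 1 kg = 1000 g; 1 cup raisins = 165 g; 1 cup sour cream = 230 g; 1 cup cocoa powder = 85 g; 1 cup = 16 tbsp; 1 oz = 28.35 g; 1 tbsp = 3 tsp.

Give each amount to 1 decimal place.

all-purpose flour: 17.6 oz; cocoa powder: 15.5 g; sour cream: 89.8 g; raisins: 88.6 g; cream cheese: 0.1 kg

Scaling factor: 10/8 = 5/4 = 1.25.
all-purpose flour: 400 g × 5/4 ÷ 28.35 g/oz ≈ 17.6 oz
cocoa powder: (2 tbsp + 1 tsp = 7/3 tbsp) × 5/4 ÷ 16 tbsp/cup × 85 g/cup ≈ 15.5 g
sour cream: 5 tbsp × 5/4 ÷ 16 tbsp/cup × 230 g/cup ≈ 89.8 g
raisins: 2.5 oz × 5/4 × 28.35 g/oz ≈ 88.6 g
cream cheese: 2.5 oz × 5/4 × 28.35 g/oz ÷ 1000 g/kg ≈ 0.1 kg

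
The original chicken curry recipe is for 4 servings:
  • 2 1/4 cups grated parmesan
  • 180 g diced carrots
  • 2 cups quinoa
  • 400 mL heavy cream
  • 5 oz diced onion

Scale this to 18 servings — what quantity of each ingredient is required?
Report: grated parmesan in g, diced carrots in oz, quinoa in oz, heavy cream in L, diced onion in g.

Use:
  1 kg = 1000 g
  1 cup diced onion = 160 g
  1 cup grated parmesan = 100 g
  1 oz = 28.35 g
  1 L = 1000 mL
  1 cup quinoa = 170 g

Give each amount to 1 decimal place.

grated parmesan: 1012.5 g; diced carrots: 28.6 oz; quinoa: 54.0 oz; heavy cream: 1.8 L; diced onion: 637.9 g

Scaling factor: 18/4 = 9/2 = 4.5.
grated parmesan: 2.25 cup × 9/2 × 100 g/cup = 1012.5 g
diced carrots: 180 g × 9/2 ÷ 28.35 g/oz ≈ 28.6 oz
quinoa: 2 cup × 9/2 × 170 g/cup ÷ 28.35 g/oz ≈ 54.0 oz
heavy cream: 400 mL × 9/2 ÷ 1000 mL/L = 1.8 L
diced onion: 5 oz × 9/2 × 28.35 g/oz ≈ 637.9 g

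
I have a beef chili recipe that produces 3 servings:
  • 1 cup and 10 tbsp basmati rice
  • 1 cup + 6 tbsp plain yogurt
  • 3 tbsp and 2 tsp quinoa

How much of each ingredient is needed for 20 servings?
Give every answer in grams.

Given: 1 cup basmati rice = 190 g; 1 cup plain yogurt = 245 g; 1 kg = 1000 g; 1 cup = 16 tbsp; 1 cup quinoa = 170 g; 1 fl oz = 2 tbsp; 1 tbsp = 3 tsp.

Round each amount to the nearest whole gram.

basmati rice: 2058 g; plain yogurt: 2246 g; quinoa: 260 g

Scaling factor: 20/3.
basmati rice: (1 cup + 10 tbsp = 1.625 cup) × 20/3 × 190 g/cup ≈ 2058 g
plain yogurt: (1 cup + 6 tbsp = 1.375 cup) × 20/3 × 245 g/cup ≈ 2246 g
quinoa: (3 tbsp + 2 tsp = 11/3 tbsp) × 20/3 ÷ 16 tbsp/cup × 170 g/cup ≈ 260 g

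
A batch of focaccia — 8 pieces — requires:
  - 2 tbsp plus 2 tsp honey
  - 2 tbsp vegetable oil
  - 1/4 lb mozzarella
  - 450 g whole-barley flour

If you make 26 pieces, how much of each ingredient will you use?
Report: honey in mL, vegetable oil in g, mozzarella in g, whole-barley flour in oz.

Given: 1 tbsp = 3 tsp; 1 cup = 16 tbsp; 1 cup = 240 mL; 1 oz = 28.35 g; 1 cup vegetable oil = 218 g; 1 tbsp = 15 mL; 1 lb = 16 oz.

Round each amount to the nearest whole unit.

honey: 130 mL; vegetable oil: 89 g; mozzarella: 369 g; whole-barley flour: 52 oz

Scaling factor: 26/8 = 13/4 = 3.25.
honey: (2 tbsp + 2 tsp = 8/3 tbsp) × 13/4 × 15 mL/tbsp = 130 mL
vegetable oil: 2 tbsp × 13/4 ÷ 16 tbsp/cup × 218 g/cup ≈ 89 g
mozzarella: 0.25 lb × 13/4 × 16 oz/lb × 28.35 g/oz ≈ 369 g
whole-barley flour: 450 g × 13/4 ÷ 28.35 g/oz ≈ 52 oz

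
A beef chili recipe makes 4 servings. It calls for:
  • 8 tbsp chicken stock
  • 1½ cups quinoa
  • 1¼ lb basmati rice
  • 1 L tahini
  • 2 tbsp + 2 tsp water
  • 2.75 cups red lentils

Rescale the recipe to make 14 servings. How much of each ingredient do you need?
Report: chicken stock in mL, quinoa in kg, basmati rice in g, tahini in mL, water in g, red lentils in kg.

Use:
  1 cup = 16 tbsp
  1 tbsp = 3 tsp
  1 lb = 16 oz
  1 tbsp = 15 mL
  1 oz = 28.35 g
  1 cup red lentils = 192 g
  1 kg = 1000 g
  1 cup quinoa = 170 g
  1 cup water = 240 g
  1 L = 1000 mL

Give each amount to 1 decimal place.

Scaling factor: 14/4 = 7/2 = 3.5.
chicken stock: 8 tbsp × 7/2 × 15 mL/tbsp = 420.0 mL
quinoa: 1.5 cup × 7/2 × 170 g/cup ÷ 1000 g/kg ≈ 0.9 kg
basmati rice: 1.25 lb × 7/2 × 16 oz/lb × 28.35 g/oz = 1984.5 g
tahini: 1 L × 7/2 × 1000 mL/L = 3500.0 mL
water: (2 tbsp + 2 tsp = 8/3 tbsp) × 7/2 ÷ 16 tbsp/cup × 240 g/cup = 140.0 g
red lentils: 2.75 cup × 7/2 × 192 g/cup ÷ 1000 g/kg ≈ 1.8 kg

chicken stock: 420.0 mL; quinoa: 0.9 kg; basmati rice: 1984.5 g; tahini: 3500.0 mL; water: 140.0 g; red lentils: 1.8 kg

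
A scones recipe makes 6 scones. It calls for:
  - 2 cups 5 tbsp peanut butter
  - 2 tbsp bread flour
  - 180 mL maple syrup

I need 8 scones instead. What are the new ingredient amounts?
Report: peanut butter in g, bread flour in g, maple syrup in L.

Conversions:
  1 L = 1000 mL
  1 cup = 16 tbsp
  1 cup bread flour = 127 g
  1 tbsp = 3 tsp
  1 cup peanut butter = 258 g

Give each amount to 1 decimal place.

Scaling factor: 8/6 = 4/3.
peanut butter: (2 cup + 5 tbsp = 2.3125 cup) × 4/3 × 258 g/cup = 795.5 g
bread flour: 2 tbsp × 4/3 ÷ 16 tbsp/cup × 127 g/cup ≈ 21.2 g
maple syrup: 180 mL × 4/3 ÷ 1000 mL/L ≈ 0.2 L

peanut butter: 795.5 g; bread flour: 21.2 g; maple syrup: 0.2 L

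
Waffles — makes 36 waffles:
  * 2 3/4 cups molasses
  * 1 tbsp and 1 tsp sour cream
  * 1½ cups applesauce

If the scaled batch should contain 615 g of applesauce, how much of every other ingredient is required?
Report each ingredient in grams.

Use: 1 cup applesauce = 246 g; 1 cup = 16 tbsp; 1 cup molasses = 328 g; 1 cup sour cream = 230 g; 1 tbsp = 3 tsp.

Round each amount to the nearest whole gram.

The original recipe has 369 g of applesauce, so the scaling factor is 615 ÷ 369 = 5/3.
molasses: 2.75 cup × 5/3 × 328 g/cup ≈ 1503 g
sour cream: (1 tbsp + 1 tsp = 4/3 tbsp) × 5/3 ÷ 16 tbsp/cup × 230 g/cup ≈ 32 g

molasses: 1503 g; sour cream: 32 g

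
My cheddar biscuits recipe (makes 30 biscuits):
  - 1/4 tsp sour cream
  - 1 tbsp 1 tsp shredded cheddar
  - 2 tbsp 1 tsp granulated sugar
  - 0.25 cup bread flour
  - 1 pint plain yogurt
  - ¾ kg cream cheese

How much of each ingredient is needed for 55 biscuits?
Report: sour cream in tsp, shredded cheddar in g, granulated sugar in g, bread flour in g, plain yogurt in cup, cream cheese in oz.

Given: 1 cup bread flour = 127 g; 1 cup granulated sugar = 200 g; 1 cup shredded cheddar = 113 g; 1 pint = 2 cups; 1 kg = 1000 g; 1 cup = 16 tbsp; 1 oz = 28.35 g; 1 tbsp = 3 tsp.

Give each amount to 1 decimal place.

sour cream: 0.5 tsp; shredded cheddar: 17.3 g; granulated sugar: 53.5 g; bread flour: 58.2 g; plain yogurt: 3.7 cup; cream cheese: 48.5 oz

Scaling factor: 55/30 = 11/6.
sour cream: 0.25 tsp × 11/6 ≈ 0.5 tsp
shredded cheddar: (1 tbsp + 1 tsp = 4/3 tbsp) × 11/6 ÷ 16 tbsp/cup × 113 g/cup ≈ 17.3 g
granulated sugar: (2 tbsp + 1 tsp = 7/3 tbsp) × 11/6 ÷ 16 tbsp/cup × 200 g/cup ≈ 53.5 g
bread flour: 0.25 cup × 11/6 × 127 g/cup ≈ 58.2 g
plain yogurt: 1 pint × 11/6 × 2 cup/pint ≈ 3.7 cup
cream cheese: 0.75 kg × 11/6 × 1000 g/kg ÷ 28.35 g/oz ≈ 48.5 oz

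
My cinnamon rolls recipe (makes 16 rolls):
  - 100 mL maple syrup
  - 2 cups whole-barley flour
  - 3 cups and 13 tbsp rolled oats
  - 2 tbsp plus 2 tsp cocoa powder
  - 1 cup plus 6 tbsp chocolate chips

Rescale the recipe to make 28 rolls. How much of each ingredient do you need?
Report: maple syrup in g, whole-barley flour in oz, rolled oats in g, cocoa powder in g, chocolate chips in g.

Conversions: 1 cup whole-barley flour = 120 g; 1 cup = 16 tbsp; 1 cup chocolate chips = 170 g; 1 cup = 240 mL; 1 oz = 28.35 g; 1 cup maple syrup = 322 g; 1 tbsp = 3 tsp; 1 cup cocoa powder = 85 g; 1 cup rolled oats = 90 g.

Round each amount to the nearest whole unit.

maple syrup: 235 g; whole-barley flour: 15 oz; rolled oats: 600 g; cocoa powder: 25 g; chocolate chips: 409 g

Scaling factor: 28/16 = 7/4 = 1.75.
maple syrup: 100 mL × 7/4 ÷ 240 mL/cup × 322 g/cup ≈ 235 g
whole-barley flour: 2 cup × 7/4 × 120 g/cup ÷ 28.35 g/oz ≈ 15 oz
rolled oats: (3 cup + 13 tbsp = 3.8125 cup) × 7/4 × 90 g/cup ≈ 600 g
cocoa powder: (2 tbsp + 2 tsp = 8/3 tbsp) × 7/4 ÷ 16 tbsp/cup × 85 g/cup ≈ 25 g
chocolate chips: (1 cup + 6 tbsp = 1.375 cup) × 7/4 × 170 g/cup ≈ 409 g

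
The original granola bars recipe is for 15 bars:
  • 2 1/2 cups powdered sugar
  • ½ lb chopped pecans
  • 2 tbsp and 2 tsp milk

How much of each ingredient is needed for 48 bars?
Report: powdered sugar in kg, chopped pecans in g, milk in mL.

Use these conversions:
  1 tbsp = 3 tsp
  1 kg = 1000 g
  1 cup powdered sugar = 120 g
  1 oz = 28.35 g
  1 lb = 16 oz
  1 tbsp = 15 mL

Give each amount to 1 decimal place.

Scaling factor: 48/15 = 16/5 = 3.2.
powdered sugar: 2.5 cup × 16/5 × 120 g/cup ÷ 1000 g/kg ≈ 1.0 kg
chopped pecans: 0.5 lb × 16/5 × 16 oz/lb × 28.35 g/oz ≈ 725.8 g
milk: (2 tbsp + 2 tsp = 8/3 tbsp) × 16/5 × 15 mL/tbsp = 128.0 mL

powdered sugar: 1.0 kg; chopped pecans: 725.8 g; milk: 128.0 mL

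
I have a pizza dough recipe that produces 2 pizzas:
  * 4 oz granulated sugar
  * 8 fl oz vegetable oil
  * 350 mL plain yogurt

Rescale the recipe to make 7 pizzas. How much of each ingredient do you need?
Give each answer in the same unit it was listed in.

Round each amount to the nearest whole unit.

Scaling factor: 7/2 = 3.5.
granulated sugar: 4 oz × 7/2 = 14 oz
vegetable oil: 8 fl oz × 7/2 = 28 fl oz
plain yogurt: 350 mL × 7/2 = 1225 mL

granulated sugar: 14 oz; vegetable oil: 28 fl oz; plain yogurt: 1225 mL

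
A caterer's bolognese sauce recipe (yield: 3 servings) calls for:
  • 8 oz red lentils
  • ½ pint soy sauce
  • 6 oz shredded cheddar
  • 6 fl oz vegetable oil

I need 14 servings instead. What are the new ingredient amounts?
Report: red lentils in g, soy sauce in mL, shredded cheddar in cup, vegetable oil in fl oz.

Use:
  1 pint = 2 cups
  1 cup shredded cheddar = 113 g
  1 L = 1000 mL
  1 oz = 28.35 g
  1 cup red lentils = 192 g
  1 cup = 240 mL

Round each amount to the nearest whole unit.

Scaling factor: 14/3.
red lentils: 8 oz × 14/3 × 28.35 g/oz ≈ 1058 g
soy sauce: 0.5 pint × 14/3 × 2 cup/pint × 240 mL/cup = 1120 mL
shredded cheddar: 6 oz × 14/3 × 28.35 g/oz ÷ 113 g/cup ≈ 7 cup
vegetable oil: 6 fl oz × 14/3 = 28 fl oz

red lentils: 1058 g; soy sauce: 1120 mL; shredded cheddar: 7 cup; vegetable oil: 28 fl oz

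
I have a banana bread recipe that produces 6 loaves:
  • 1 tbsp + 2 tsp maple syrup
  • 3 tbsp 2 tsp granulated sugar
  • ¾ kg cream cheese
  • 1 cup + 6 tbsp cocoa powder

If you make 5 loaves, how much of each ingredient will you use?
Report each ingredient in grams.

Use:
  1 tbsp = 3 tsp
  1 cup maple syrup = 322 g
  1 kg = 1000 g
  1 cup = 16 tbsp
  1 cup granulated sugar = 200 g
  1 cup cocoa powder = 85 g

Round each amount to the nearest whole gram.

Scaling factor: 5/6.
maple syrup: (1 tbsp + 2 tsp = 5/3 tbsp) × 5/6 ÷ 16 tbsp/cup × 322 g/cup ≈ 28 g
granulated sugar: (3 tbsp + 2 tsp = 11/3 tbsp) × 5/6 ÷ 16 tbsp/cup × 200 g/cup ≈ 38 g
cream cheese: 0.75 kg × 5/6 × 1000 g/kg = 625 g
cocoa powder: (1 cup + 6 tbsp = 1.375 cup) × 5/6 × 85 g/cup ≈ 97 g

maple syrup: 28 g; granulated sugar: 38 g; cream cheese: 625 g; cocoa powder: 97 g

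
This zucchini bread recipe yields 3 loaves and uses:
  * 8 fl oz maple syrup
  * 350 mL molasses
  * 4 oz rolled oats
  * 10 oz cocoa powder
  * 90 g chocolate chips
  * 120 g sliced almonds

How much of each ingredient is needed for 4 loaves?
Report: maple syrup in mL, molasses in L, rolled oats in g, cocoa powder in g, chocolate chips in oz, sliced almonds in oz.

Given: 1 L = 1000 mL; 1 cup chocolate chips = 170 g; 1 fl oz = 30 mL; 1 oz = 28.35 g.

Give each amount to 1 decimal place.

maple syrup: 320.0 mL; molasses: 0.5 L; rolled oats: 151.2 g; cocoa powder: 378.0 g; chocolate chips: 4.2 oz; sliced almonds: 5.6 oz

Scaling factor: 4/3.
maple syrup: 8 fl oz × 4/3 × 30 mL/fl oz = 320.0 mL
molasses: 350 mL × 4/3 ÷ 1000 mL/L ≈ 0.5 L
rolled oats: 4 oz × 4/3 × 28.35 g/oz = 151.2 g
cocoa powder: 10 oz × 4/3 × 28.35 g/oz = 378.0 g
chocolate chips: 90 g × 4/3 ÷ 28.35 g/oz ≈ 4.2 oz
sliced almonds: 120 g × 4/3 ÷ 28.35 g/oz ≈ 5.6 oz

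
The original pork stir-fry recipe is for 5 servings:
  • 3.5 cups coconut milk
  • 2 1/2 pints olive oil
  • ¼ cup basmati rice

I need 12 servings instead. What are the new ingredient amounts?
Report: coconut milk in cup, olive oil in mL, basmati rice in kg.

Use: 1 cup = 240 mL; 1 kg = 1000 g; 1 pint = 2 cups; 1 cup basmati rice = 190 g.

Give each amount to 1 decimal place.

Scaling factor: 12/5 = 2.4.
coconut milk: 3.5 cup × 12/5 = 8.4 cup
olive oil: 2.5 pint × 12/5 × 2 cup/pint × 240 mL/cup = 2880.0 mL
basmati rice: 0.25 cup × 12/5 × 190 g/cup ÷ 1000 g/kg ≈ 0.1 kg

coconut milk: 8.4 cup; olive oil: 2880.0 mL; basmati rice: 0.1 kg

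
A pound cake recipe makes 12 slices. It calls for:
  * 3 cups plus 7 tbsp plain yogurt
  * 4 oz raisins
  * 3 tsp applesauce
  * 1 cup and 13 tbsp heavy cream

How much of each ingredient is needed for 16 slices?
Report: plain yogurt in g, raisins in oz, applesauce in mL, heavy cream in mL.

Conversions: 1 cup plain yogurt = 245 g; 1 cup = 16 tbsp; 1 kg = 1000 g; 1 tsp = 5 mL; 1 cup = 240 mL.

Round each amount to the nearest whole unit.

Scaling factor: 16/12 = 4/3.
plain yogurt: (3 cup + 7 tbsp = 3.4375 cup) × 4/3 × 245 g/cup ≈ 1123 g
raisins: 4 oz × 4/3 ≈ 5 oz
applesauce: 3 tsp × 4/3 × 5 mL/tsp = 20 mL
heavy cream: (1 cup + 13 tbsp = 1.8125 cup) × 4/3 × 240 mL/cup = 580 mL

plain yogurt: 1123 g; raisins: 5 oz; applesauce: 20 mL; heavy cream: 580 mL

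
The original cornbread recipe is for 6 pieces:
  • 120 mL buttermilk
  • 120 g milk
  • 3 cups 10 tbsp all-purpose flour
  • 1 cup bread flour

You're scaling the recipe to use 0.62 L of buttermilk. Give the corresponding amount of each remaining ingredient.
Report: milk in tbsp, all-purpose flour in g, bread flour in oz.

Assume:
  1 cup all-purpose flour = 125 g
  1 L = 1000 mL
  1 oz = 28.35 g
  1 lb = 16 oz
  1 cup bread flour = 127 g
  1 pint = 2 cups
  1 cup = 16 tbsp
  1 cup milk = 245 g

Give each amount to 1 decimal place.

milk: 40.5 tbsp; all-purpose flour: 2341.1 g; bread flour: 23.1 oz

The original recipe has 0.12 L of buttermilk, so the scaling factor is 0.62 ÷ 0.12 = 31/6.
milk: 120 g × 31/6 ÷ 245 g/cup × 16 tbsp/cup ≈ 40.5 tbsp
all-purpose flour: (3 cup + 10 tbsp = 3.625 cup) × 31/6 × 125 g/cup ≈ 2341.1 g
bread flour: 1 cup × 31/6 × 127 g/cup ÷ 28.35 g/oz ≈ 23.1 oz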